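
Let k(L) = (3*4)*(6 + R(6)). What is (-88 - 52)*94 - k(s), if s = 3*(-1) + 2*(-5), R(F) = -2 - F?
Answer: -13136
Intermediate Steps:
s = -13 (s = -3 - 10 = -13)
k(L) = -24 (k(L) = (3*4)*(6 + (-2 - 1*6)) = 12*(6 + (-2 - 6)) = 12*(6 - 8) = 12*(-2) = -24)
(-88 - 52)*94 - k(s) = (-88 - 52)*94 - 1*(-24) = -140*94 + 24 = -13160 + 24 = -13136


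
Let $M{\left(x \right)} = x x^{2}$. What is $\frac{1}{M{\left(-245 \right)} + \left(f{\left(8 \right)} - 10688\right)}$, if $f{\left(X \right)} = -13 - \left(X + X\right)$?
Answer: $- \frac{1}{14716842} \approx -6.7949 \cdot 10^{-8}$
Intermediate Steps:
$f{\left(X \right)} = -13 - 2 X$
$M{\left(x \right)} = x^{3}$
$\frac{1}{M{\left(-245 \right)} + \left(f{\left(8 \right)} - 10688\right)} = \frac{1}{\left(-245\right)^{3} - 10717} = \frac{1}{-14706125 - 10717} = \frac{1}{-14716842} = - \frac{1}{14716842}$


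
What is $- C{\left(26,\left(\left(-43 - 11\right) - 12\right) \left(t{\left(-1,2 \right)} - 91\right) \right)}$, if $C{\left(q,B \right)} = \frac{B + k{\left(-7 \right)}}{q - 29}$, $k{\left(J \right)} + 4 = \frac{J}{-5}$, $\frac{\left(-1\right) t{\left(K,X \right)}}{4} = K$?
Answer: $\frac{28697}{15} \approx 1913.1$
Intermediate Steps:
$t{\left(K,X \right)} = - 4 K$
$k{\left(J \right)} = -4 - \frac{J}{5}$ ($k{\left(J \right)} = -4 + \frac{J}{-5} = -4 + J \left(- \frac{1}{5}\right) = -4 - \frac{J}{5}$)
$C{\left(q,B \right)} = \frac{- \frac{13}{5} + B}{-29 + q}$ ($C{\left(q,B \right)} = \frac{B - \frac{13}{5}}{q - 29} = \frac{B + \left(-4 + \frac{7}{5}\right)}{-29 + q} = \frac{B - \frac{13}{5}}{-29 + q} = \frac{- \frac{13}{5} + B}{-29 + q}$)
$- C{\left(26,\left(\left(-43 - 11\right) - 12\right) \left(t{\left(-1,2 \right)} - 91\right) \right)} = - \frac{- \frac{13}{5} + \left(\left(-43 - 11\right) - 12\right) \left(\left(-4\right) \left(-1\right) - 91\right)}{-29 + 26} = - \frac{- \frac{13}{5} + \left(\left(-43 - 11\right) - 12\right) \left(4 - 91\right)}{-3} = - \frac{\left(-1\right) \left(- \frac{13}{5} + \left(-54 - 12\right) \left(-87\right)\right)}{3} = - \frac{\left(-1\right) \left(- \frac{13}{5} - -5742\right)}{3} = - \frac{\left(-1\right) \left(- \frac{13}{5} + 5742\right)}{3} = - \frac{\left(-1\right) 28697}{3 \cdot 5} = \left(-1\right) \left(- \frac{28697}{15}\right) = \frac{28697}{15}$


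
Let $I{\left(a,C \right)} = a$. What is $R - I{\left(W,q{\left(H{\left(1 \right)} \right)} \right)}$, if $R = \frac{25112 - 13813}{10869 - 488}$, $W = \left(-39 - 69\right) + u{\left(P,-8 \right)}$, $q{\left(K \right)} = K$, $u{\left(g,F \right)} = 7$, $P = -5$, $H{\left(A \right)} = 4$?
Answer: $\frac{1059780}{10381} \approx 102.09$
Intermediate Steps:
$W = -101$ ($W = \left(-39 - 69\right) + 7 = -108 + 7 = -101$)
$R = \frac{11299}{10381} \approx 1.0884$
$R - I{\left(W,q{\left(H{\left(1 \right)} \right)} \right)} = \frac{11299}{10381} - -101 = \frac{11299}{10381} + 101 = \frac{1059780}{10381}$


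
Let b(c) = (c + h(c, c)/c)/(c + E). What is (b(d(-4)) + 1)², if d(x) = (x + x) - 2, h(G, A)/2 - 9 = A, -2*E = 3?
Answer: 45369/13225 ≈ 3.4305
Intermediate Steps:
E = -3/2 (E = -½*3 = -3/2 ≈ -1.5000)
h(G, A) = 18 + 2*A
d(x) = -2 + 2*x (d(x) = 2*x - 2 = -2 + 2*x)
b(c) = (c + (18 + 2*c)/c)/(-3/2 + c) (b(c) = (c + (18 + 2*c)/c)/(c - 3/2) = (c + (18 + 2*c)/c)/(-3/2 + c))
(b(d(-4)) + 1)² = (2*(18 + (-2 + 2*(-4))² + 2*(-2 + 2*(-4)))/((-2 + 2*(-4))*(-3 + 2*(-2 + 2*(-4)))) + 1)² = (2*(18 + (-2 - 8)² + 2*(-2 - 8))/((-2 - 8)*(-3 + 2*(-2 - 8))) + 1)² = (2*(18 + (-10)² + 2*(-10))/(-10*(-3 + 2*(-10))) + 1)² = (2*(-⅒)*(18 + 100 - 20)/(-3 - 20) + 1)² = (2*(-⅒)*98/(-23) + 1)² = (2*(-⅒)*(-1/23)*98 + 1)² = (98/115 + 1)² = (213/115)² = 45369/13225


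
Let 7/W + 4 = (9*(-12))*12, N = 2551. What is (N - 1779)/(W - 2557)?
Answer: -1003600/3324107 ≈ -0.30192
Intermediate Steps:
W = -7/1300 (W = 7/(-4 + (9*(-12))*12) = 7/(-4 - 108*12) = 7/(-4 - 1296) = 7/(-1300) = 7*(-1/1300) = -7/1300 ≈ -0.0053846)
(N - 1779)/(W - 2557) = (2551 - 1779)/(-7/1300 - 2557) = 772/(-3324107/1300) = 772*(-1300/3324107) = -1003600/3324107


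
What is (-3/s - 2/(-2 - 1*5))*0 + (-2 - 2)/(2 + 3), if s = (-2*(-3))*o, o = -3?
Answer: -⅘ ≈ -0.80000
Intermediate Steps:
s = -18 (s = -2*(-3)*(-3) = 6*(-3) = -18)
(-3/s - 2/(-2 - 1*5))*0 + (-2 - 2)/(2 + 3) = (-3/(-18) - 2/(-2 - 1*5))*0 + (-2 - 2)/(2 + 3) = (-3*(-1/18) - 2/(-2 - 5))*0 - 4/5 = (⅙ - 2/(-7))*0 - 4*⅕ = (⅙ - 2*(-⅐))*0 - ⅘ = (⅙ + 2/7)*0 - ⅘ = (19/42)*0 - ⅘ = 0 - ⅘ = -⅘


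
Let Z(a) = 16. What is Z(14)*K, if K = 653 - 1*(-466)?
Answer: 17904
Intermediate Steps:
K = 1119 (K = 653 + 466 = 1119)
Z(14)*K = 16*1119 = 17904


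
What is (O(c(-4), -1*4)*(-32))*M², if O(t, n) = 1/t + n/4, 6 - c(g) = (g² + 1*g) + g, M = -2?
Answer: 192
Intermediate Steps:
c(g) = 6 - g² - 2*g (c(g) = 6 - ((g² + 1*g) + g) = 6 - ((g² + g) + g) = 6 - ((g + g²) + g) = 6 - (g² + 2*g) = 6 + (-g² - 2*g) = 6 - g² - 2*g)
O(t, n) = 1/t + n/4 (O(t, n) = 1/t + n*(¼) = 1/t + n/4)
(O(c(-4), -1*4)*(-32))*M² = ((1/(6 - 1*(-4)² - 2*(-4)) + (-1*4)/4)*(-32))*(-2)² = ((1/(6 - 1*16 + 8) + (¼)*(-4))*(-32))*4 = ((1/(6 - 16 + 8) - 1)*(-32))*4 = ((1/(-2) - 1)*(-32))*4 = ((-½ - 1)*(-32))*4 = -3/2*(-32)*4 = 48*4 = 192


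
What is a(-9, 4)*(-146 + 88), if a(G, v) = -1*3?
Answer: 174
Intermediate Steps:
a(G, v) = -3
a(-9, 4)*(-146 + 88) = -3*(-146 + 88) = -3*(-58) = 174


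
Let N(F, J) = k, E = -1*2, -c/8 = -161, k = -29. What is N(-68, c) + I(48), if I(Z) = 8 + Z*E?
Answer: -117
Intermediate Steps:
c = 1288 (c = -8*(-161) = 1288)
E = -2
N(F, J) = -29
I(Z) = 8 - 2*Z (I(Z) = 8 + Z*(-2) = 8 - 2*Z)
N(-68, c) + I(48) = -29 + (8 - 2*48) = -29 + (8 - 96) = -29 - 88 = -117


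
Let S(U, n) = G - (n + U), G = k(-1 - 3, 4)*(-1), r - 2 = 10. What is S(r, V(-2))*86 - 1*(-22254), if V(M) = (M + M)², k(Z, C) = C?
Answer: 19502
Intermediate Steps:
V(M) = 4*M² (V(M) = (2*M)² = 4*M²)
r = 12 (r = 2 + 10 = 12)
G = -4 (G = 4*(-1) = -4)
S(U, n) = -4 - U - n (S(U, n) = -4 - (n + U) = -4 - (U + n) = -4 + (-U - n) = -4 - U - n)
S(r, V(-2))*86 - 1*(-22254) = (-4 - 1*12 - 4*(-2)²)*86 - 1*(-22254) = (-4 - 12 - 4*4)*86 + 22254 = (-4 - 12 - 1*16)*86 + 22254 = (-4 - 12 - 16)*86 + 22254 = -32*86 + 22254 = -2752 + 22254 = 19502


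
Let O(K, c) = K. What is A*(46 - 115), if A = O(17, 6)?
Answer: -1173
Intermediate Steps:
A = 17
A*(46 - 115) = 17*(46 - 115) = 17*(-69) = -1173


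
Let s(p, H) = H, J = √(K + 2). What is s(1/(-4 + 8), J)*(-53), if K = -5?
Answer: -53*I*√3 ≈ -91.799*I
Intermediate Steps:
J = I*√3 (J = √(-5 + 2) = √(-3) = I*√3 ≈ 1.732*I)
s(1/(-4 + 8), J)*(-53) = (I*√3)*(-53) = -53*I*√3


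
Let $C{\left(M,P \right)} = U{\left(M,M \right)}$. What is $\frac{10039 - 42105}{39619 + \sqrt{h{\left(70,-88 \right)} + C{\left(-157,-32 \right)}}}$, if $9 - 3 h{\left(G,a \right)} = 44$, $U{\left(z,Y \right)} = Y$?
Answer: $- \frac{3811268562}{4708995989} + \frac{32066 i \sqrt{1518}}{4708995989} \approx -0.80936 + 0.00026531 i$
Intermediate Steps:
$h{\left(G,a \right)} = - \frac{35}{3}$ ($h{\left(G,a \right)} = 3 - \frac{44}{3} = - \frac{35}{3}$)
$C{\left(M,P \right)} = M$
$\frac{10039 - 42105}{39619 + \sqrt{h{\left(70,-88 \right)} + C{\left(-157,-32 \right)}}} = \frac{10039 - 42105}{39619 + \sqrt{- \frac{35}{3} - 157}} = \frac{10039 - 42105}{39619 + \sqrt{- \frac{506}{3}}} = - \frac{32066}{39619 + \frac{i \sqrt{1518}}{3}}$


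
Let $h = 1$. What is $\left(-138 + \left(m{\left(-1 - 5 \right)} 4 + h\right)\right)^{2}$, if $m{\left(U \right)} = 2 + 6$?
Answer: $11025$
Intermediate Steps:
$m{\left(U \right)} = 8$
$\left(-138 + \left(m{\left(-1 - 5 \right)} 4 + h\right)\right)^{2} = \left(-138 + \left(8 \cdot 4 + 1\right)\right)^{2} = \left(-138 + \left(32 + 1\right)\right)^{2} = \left(-138 + 33\right)^{2} = \left(-105\right)^{2} = 11025$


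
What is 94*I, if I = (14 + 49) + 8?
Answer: 6674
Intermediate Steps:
I = 71 (I = 63 + 8 = 71)
94*I = 94*71 = 6674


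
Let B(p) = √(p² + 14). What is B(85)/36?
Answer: √7239/36 ≈ 2.3634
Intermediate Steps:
B(p) = √(14 + p²)
B(85)/36 = √(14 + 85²)/36 = √(14 + 7225)*(1/36) = √7239*(1/36) = √7239/36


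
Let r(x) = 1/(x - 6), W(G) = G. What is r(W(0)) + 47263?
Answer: 283577/6 ≈ 47263.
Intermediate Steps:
r(x) = 1/(-6 + x)
r(W(0)) + 47263 = 1/(-6 + 0) + 47263 = 1/(-6) + 47263 = -⅙ + 47263 = 283577/6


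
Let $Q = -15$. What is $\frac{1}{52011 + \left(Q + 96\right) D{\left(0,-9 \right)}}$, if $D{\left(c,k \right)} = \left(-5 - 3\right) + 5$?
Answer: $\frac{1}{51768} \approx 1.9317 \cdot 10^{-5}$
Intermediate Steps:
$D{\left(c,k \right)} = -3$ ($D{\left(c,k \right)} = -8 + 5 = -3$)
$\frac{1}{52011 + \left(Q + 96\right) D{\left(0,-9 \right)}} = \frac{1}{52011 + \left(-15 + 96\right) \left(-3\right)} = \frac{1}{52011 + 81 \left(-3\right)} = \frac{1}{52011 - 243} = \frac{1}{51768}$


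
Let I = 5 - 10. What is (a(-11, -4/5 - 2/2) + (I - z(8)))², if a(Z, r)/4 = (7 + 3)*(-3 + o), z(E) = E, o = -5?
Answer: 110889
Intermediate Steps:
a(Z, r) = -320 (a(Z, r) = 4*((7 + 3)*(-3 - 5)) = 4*(10*(-8)) = 4*(-80) = -320)
I = -5
(a(-11, -4/5 - 2/2) + (I - z(8)))² = (-320 + (-5 - 1*8))² = (-320 + (-5 - 8))² = (-320 - 13)² = (-333)² = 110889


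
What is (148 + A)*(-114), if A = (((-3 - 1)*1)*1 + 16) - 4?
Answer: -17784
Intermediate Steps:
A = 8 (A = (-4*1*1 + 16) - 4 = (-4*1 + 16) - 4 = (-4 + 16) - 4 = 12 - 4 = 8)
(148 + A)*(-114) = (148 + 8)*(-114) = 156*(-114) = -17784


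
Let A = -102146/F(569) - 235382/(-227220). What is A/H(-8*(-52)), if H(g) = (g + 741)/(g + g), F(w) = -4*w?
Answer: 13568767744/410951715 ≈ 33.018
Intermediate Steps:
H(g) = (741 + g)/(2*g) (H(g) = (741 + g)/((2*g)) = (741 + g)*(1/(2*g)) = (741 + g)/(2*g))
A = 212011996/4617435 (A = -102146/((-4*569)) - 235382/(-227220) = -102146/(-2276) - 235382*(-1/227220) = -102146*(-1/2276) + 16813/16230 = 51073/1138 + 16813/16230 = 212011996/4617435 ≈ 45.916)
A/H(-8*(-52)) = 212011996/(4617435*(((741 - 8*(-52))/(2*((-8*(-52))))))) = 212011996/(4617435*(((1/2)*(741 + 416)/416))) = 212011996/(4617435*(((1/2)*(1/416)*1157))) = 212011996/(4617435*(89/64)) = (212011996/4617435)*(64/89) = 13568767744/410951715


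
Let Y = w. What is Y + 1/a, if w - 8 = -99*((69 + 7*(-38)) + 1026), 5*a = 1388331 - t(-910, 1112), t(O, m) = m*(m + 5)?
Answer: -11999826296/146227 ≈ -82063.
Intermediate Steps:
t(O, m) = m*(5 + m)
a = 146227/5 (a = (1388331 - 1112*(5 + 1112))/5 = (1388331 - 1112*1117)/5 = (1388331 - 1*1242104)/5 = (1388331 - 1242104)/5 = (⅕)*146227 = 146227/5 ≈ 29245.)
w = -82063 (w = 8 - 99*((69 + 7*(-38)) + 1026) = 8 - 99*((69 - 266) + 1026) = 8 - 99*(-197 + 1026) = 8 - 99*829 = 8 - 82071 = -82063)
Y = -82063
Y + 1/a = -82063 + 1/(146227/5) = -82063 + 5/146227 = -11999826296/146227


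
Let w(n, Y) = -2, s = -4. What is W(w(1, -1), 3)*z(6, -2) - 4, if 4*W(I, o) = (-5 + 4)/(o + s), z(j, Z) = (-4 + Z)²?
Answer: 5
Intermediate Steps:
W(I, o) = -1/(4*(-4 + o)) (W(I, o) = ((-5 + 4)/(o - 4))/4 = (-1/(-4 + o))/4 = -1/(4*(-4 + o)))
W(w(1, -1), 3)*z(6, -2) - 4 = (-1/(-16 + 4*3))*(-4 - 2)² - 4 = -1/(-16 + 12)*(-6)² - 4 = -1/(-4)*36 - 4 = -1*(-¼)*36 - 4 = (¼)*36 - 4 = 9 - 4 = 5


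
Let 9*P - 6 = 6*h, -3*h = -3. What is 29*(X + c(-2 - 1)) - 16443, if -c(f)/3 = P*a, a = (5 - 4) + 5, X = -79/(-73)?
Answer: -1248856/73 ≈ -17108.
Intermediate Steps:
h = 1 (h = -⅓*(-3) = 1)
X = 79/73 (X = -79*(-1/73) = 79/73 ≈ 1.0822)
P = 4/3 (P = ⅔ + (6*1)/9 = ⅔ + (⅑)*6 = ⅔ + ⅔ = 4/3 ≈ 1.3333)
a = 6 (a = 1 + 5 = 6)
c(f) = -24 (c(f) = -4*6 = -3*8 = -24)
29*(X + c(-2 - 1)) - 16443 = 29*(79/73 - 24) - 16443 = 29*(-1673/73) - 16443 = -48517/73 - 16443 = -1248856/73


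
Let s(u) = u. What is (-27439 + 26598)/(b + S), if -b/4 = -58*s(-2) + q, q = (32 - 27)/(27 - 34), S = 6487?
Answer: -5887/42181 ≈ -0.13957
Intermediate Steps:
q = -5/7 (q = 5/(-7) = 5*(-⅐) = -5/7 ≈ -0.71429)
b = -3228/7 (b = -4*(-58*(-2) - 5/7) = -4*(116 - 5/7) = -4*807/7 = -3228/7 ≈ -461.14)
(-27439 + 26598)/(b + S) = (-27439 + 26598)/(-3228/7 + 6487) = -841/42181/7 = -841*7/42181 = -5887/42181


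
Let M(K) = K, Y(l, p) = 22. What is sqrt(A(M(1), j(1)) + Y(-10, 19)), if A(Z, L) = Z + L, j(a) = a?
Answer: 2*sqrt(6) ≈ 4.8990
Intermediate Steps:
A(Z, L) = L + Z
sqrt(A(M(1), j(1)) + Y(-10, 19)) = sqrt((1 + 1) + 22) = sqrt(2 + 22) = sqrt(24) = 2*sqrt(6)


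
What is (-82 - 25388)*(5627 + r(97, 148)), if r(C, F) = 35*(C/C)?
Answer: -144211140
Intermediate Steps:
r(C, F) = 35 (r(C, F) = 35*1 = 35)
(-82 - 25388)*(5627 + r(97, 148)) = (-82 - 25388)*(5627 + 35) = -25470*5662 = -144211140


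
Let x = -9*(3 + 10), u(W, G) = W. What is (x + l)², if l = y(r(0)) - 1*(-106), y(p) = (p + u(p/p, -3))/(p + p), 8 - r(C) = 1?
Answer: 5329/49 ≈ 108.76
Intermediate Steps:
r(C) = 7 (r(C) = 8 - 1*1 = 8 - 1 = 7)
y(p) = (1 + p)/(2*p) (y(p) = (p + p/p)/(p + p) = (p + 1)/((2*p)) = (1 + p)*(1/(2*p)) = (1 + p)/(2*p))
l = 746/7 (l = (½)*(1 + 7)/7 - 1*(-106) = (½)*(⅐)*8 + 106 = 4/7 + 106 = 746/7 ≈ 106.57)
x = -117 (x = -9*13 = -117)
(x + l)² = (-117 + 746/7)² = (-73/7)² = 5329/49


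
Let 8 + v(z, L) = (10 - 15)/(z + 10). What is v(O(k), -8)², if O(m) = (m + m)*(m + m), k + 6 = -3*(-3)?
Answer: 139129/2116 ≈ 65.751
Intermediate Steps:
k = 3 (k = -6 - 3*(-3) = -6 + 9 = 3)
O(m) = 4*m² (O(m) = (2*m)*(2*m) = 4*m²)
v(z, L) = -8 - 5/(10 + z) (v(z, L) = -8 + (10 - 15)/(z + 10) = -8 - 5/(10 + z))
v(O(k), -8)² = ((-85 - 32*3²)/(10 + 4*3²))² = ((-85 - 32*9)/(10 + 4*9))² = ((-85 - 8*36)/(10 + 36))² = ((-85 - 288)/46)² = ((1/46)*(-373))² = (-373/46)² = 139129/2116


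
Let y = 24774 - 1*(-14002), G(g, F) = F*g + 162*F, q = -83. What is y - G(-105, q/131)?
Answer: 5084387/131 ≈ 38812.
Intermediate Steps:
G(g, F) = 162*F + F*g
y = 38776 (y = 24774 + 14002 = 38776)
y - G(-105, q/131) = 38776 - (-83/131)*(162 - 105) = 38776 - (-83*1/131)*57 = 38776 - (-83)*57/131 = 38776 - 1*(-4731/131) = 38776 + 4731/131 = 5084387/131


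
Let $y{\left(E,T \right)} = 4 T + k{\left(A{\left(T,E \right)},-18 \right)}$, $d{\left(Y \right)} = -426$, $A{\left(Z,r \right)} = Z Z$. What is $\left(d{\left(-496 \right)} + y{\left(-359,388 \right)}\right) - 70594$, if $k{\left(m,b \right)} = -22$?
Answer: $-69490$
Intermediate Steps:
$A{\left(Z,r \right)} = Z^{2}$
$y{\left(E,T \right)} = -22 + 4 T$ ($y{\left(E,T \right)} = 4 T - 22 = -22 + 4 T$)
$\left(d{\left(-496 \right)} + y{\left(-359,388 \right)}\right) - 70594 = \left(-426 + \left(-22 + 4 \cdot 388\right)\right) - 70594 = \left(-426 + \left(-22 + 1552\right)\right) - 70594 = \left(-426 + 1530\right) - 70594 = 1104 - 70594 = -69490$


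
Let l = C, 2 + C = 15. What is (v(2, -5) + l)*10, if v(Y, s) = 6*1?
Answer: 190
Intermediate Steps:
C = 13 (C = -2 + 15 = 13)
v(Y, s) = 6
l = 13
(v(2, -5) + l)*10 = (6 + 13)*10 = 19*10 = 190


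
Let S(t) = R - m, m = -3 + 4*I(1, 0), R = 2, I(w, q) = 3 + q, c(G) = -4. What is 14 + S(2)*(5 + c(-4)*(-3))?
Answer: -105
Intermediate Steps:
m = 9 (m = -3 + 4*(3 + 0) = -3 + 4*3 = -3 + 12 = 9)
S(t) = -7 (S(t) = 2 - 1*9 = 2 - 9 = -7)
14 + S(2)*(5 + c(-4)*(-3)) = 14 - 7*(5 - 4*(-3)) = 14 - 7*(5 + 12) = 14 - 7*17 = 14 - 119 = -105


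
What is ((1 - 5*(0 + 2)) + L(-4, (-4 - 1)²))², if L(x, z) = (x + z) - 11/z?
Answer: 83521/625 ≈ 133.63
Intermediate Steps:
L(x, z) = x + z - 11/z
((1 - 5*(0 + 2)) + L(-4, (-4 - 1)²))² = ((1 - 5*(0 + 2)) + (-4 + (-4 - 1)² - 11/(-4 - 1)²))² = ((1 - 5*2) + (-4 + (-5)² - 11/((-5)²)))² = ((1 - 10) + (-4 + 25 - 11/25))² = (-9 + (-4 + 25 - 11*1/25))² = (-9 + (-4 + 25 - 11/25))² = (-9 + 514/25)² = (289/25)² = 83521/625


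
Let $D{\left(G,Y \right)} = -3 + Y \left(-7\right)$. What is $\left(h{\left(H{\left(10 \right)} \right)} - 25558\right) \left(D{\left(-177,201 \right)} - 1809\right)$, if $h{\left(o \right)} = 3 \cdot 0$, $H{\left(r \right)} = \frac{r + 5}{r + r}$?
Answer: $82271202$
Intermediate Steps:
$H{\left(r \right)} = \frac{5 + r}{2 r}$
$D{\left(G,Y \right)} = -3 - 7 Y$
$h{\left(o \right)} = 0$
$\left(h{\left(H{\left(10 \right)} \right)} - 25558\right) \left(D{\left(-177,201 \right)} - 1809\right) = \left(0 - 25558\right) \left(\left(-3 - 1407\right) - 1809\right) = - 25558 \left(\left(-3 - 1407\right) - 1809\right) = - 25558 \left(-1410 - 1809\right) = \left(-25558\right) \left(-3219\right) = 82271202$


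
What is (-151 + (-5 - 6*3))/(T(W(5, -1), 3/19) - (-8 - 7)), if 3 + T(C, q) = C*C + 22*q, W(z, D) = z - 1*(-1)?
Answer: -551/163 ≈ -3.3804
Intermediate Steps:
W(z, D) = 1 + z (W(z, D) = z + 1 = 1 + z)
T(C, q) = -3 + C² + 22*q (T(C, q) = -3 + (C*C + 22*q) = -3 + (C² + 22*q) = -3 + C² + 22*q)
(-151 + (-5 - 6*3))/(T(W(5, -1), 3/19) - (-8 - 7)) = (-151 + (-5 - 6*3))/((-3 + (1 + 5)² + 22*(3/19)) - (-8 - 7)) = (-151 + (-5 - 18))/((-3 + 6² + 22*(3*(1/19))) - 1*(-15)) = (-151 - 23)/((-3 + 36 + 22*(3/19)) + 15) = -174/((-3 + 36 + 66/19) + 15) = -174/(693/19 + 15) = -174/978/19 = -174*19/978 = -551/163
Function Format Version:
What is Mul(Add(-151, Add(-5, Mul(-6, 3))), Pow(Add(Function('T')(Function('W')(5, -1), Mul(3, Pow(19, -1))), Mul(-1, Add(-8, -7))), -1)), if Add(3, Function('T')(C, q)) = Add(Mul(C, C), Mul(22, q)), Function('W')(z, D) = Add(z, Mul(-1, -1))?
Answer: Rational(-551, 163) ≈ -3.3804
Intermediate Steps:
Function('W')(z, D) = Add(1, z) (Function('W')(z, D) = Add(z, 1) = Add(1, z))
Function('T')(C, q) = Add(-3, Pow(C, 2), Mul(22, q)) (Function('T')(C, q) = Add(-3, Add(Mul(C, C), Mul(22, q))) = Add(-3, Add(Pow(C, 2), Mul(22, q))) = Add(-3, Pow(C, 2), Mul(22, q)))
Mul(Add(-151, Add(-5, Mul(-6, 3))), Pow(Add(Function('T')(Function('W')(5, -1), Mul(3, Pow(19, -1))), Mul(-1, Add(-8, -7))), -1)) = Mul(Add(-151, Add(-5, Mul(-6, 3))), Pow(Add(Add(-3, Pow(Add(1, 5), 2), Mul(22, Mul(3, Pow(19, -1)))), Mul(-1, Add(-8, -7))), -1)) = Mul(Add(-151, Add(-5, -18)), Pow(Add(Add(-3, Pow(6, 2), Mul(22, Mul(3, Rational(1, 19)))), Mul(-1, -15)), -1)) = Mul(Add(-151, -23), Pow(Add(Add(-3, 36, Mul(22, Rational(3, 19))), 15), -1)) = Mul(-174, Pow(Add(Add(-3, 36, Rational(66, 19)), 15), -1)) = Mul(-174, Pow(Add(Rational(693, 19), 15), -1)) = Mul(-174, Pow(Rational(978, 19), -1)) = Mul(-174, Rational(19, 978)) = Rational(-551, 163)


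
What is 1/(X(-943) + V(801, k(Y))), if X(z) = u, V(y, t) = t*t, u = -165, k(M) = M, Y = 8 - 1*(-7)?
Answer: 1/60 ≈ 0.016667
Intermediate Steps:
Y = 15 (Y = 8 + 7 = 15)
V(y, t) = t**2
X(z) = -165
1/(X(-943) + V(801, k(Y))) = 1/(-165 + 15**2) = 1/(-165 + 225) = 1/60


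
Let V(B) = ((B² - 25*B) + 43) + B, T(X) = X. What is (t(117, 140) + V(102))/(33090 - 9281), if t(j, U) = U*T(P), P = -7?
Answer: 7019/23809 ≈ 0.29480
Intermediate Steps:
V(B) = 43 + B² - 24*B (V(B) = (43 + B² - 25*B) + B = 43 + B² - 24*B)
t(j, U) = -7*U (t(j, U) = U*(-7) = -7*U)
(t(117, 140) + V(102))/(33090 - 9281) = (-7*140 + (43 + 102² - 24*102))/(33090 - 9281) = (-980 + (43 + 10404 - 2448))/23809 = (-980 + 7999)*(1/23809) = 7019*(1/23809) = 7019/23809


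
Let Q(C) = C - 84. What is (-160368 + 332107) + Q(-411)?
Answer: 171244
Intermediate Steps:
Q(C) = -84 + C
(-160368 + 332107) + Q(-411) = (-160368 + 332107) + (-84 - 411) = 171739 - 495 = 171244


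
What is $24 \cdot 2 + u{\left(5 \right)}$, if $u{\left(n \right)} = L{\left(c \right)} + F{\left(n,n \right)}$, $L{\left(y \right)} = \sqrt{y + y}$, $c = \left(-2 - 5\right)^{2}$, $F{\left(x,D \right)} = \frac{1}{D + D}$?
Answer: $\frac{481}{10} + 7 \sqrt{2} \approx 58.0$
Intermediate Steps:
$F{\left(x,D \right)} = \frac{1}{2 D}$
$c = 49$ ($c = \left(-7\right)^{2} = 49$)
$L{\left(y \right)} = \sqrt{2} \sqrt{y}$ ($L{\left(y \right)} = \sqrt{2 y} = \sqrt{2} \sqrt{y}$)
$u{\left(n \right)} = \frac{1}{2 n} + 7 \sqrt{2}$ ($u{\left(n \right)} = \sqrt{2} \sqrt{49} + \frac{1}{2 n} = \sqrt{2} \cdot 7 + \frac{1}{2 n} = 7 \sqrt{2} + \frac{1}{2 n} = \frac{1}{2 n} + 7 \sqrt{2}$)
$24 \cdot 2 + u{\left(5 \right)} = 24 \cdot 2 + \left(\frac{1}{2 \cdot 5} + 7 \sqrt{2}\right) = 48 + \left(\frac{1}{2} \cdot \frac{1}{5} + 7 \sqrt{2}\right) = 48 + \left(\frac{1}{10} + 7 \sqrt{2}\right) = \frac{481}{10} + 7 \sqrt{2}$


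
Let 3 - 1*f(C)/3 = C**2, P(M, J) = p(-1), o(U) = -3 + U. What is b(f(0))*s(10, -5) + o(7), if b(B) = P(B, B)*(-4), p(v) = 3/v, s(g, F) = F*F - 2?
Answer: 280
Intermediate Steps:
s(g, F) = -2 + F**2 (s(g, F) = F**2 - 2 = -2 + F**2)
P(M, J) = -3 (P(M, J) = 3/(-1) = 3*(-1) = -3)
f(C) = 9 - 3*C**2
b(B) = 12 (b(B) = -3*(-4) = 12)
b(f(0))*s(10, -5) + o(7) = 12*(-2 + (-5)**2) + (-3 + 7) = 12*(-2 + 25) + 4 = 12*23 + 4 = 276 + 4 = 280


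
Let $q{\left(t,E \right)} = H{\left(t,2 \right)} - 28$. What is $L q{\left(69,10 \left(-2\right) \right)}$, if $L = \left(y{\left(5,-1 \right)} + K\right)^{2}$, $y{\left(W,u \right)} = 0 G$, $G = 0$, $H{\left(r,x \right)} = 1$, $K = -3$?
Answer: $-243$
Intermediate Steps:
$y{\left(W,u \right)} = 0$ ($y{\left(W,u \right)} = 0 \cdot 0 = 0$)
$q{\left(t,E \right)} = -27$ ($q{\left(t,E \right)} = 1 - 28 = -27$)
$L = 9$ ($L = \left(0 - 3\right)^{2} = \left(-3\right)^{2} = 9$)
$L q{\left(69,10 \left(-2\right) \right)} = 9 \left(-27\right) = -243$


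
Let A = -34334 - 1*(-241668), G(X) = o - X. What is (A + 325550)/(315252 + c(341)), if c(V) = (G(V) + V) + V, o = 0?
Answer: 532884/315593 ≈ 1.6885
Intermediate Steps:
G(X) = -X (G(X) = 0 - X = -X)
c(V) = V (c(V) = (-V + V) + V = 0 + V = V)
A = 207334 (A = -34334 + 241668 = 207334)
(A + 325550)/(315252 + c(341)) = (207334 + 325550)/(315252 + 341) = 532884/315593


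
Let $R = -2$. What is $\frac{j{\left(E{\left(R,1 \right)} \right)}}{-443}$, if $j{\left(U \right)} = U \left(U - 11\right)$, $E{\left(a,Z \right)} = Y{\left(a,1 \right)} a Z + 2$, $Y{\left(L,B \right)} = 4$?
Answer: $- \frac{102}{443} \approx -0.23025$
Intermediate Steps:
$E{\left(a,Z \right)} = 2 + 4 Z a$ ($E{\left(a,Z \right)} = 4 a Z + 2 = 4 Z a + 2 = 2 + 4 Z a$)
$j{\left(U \right)} = U \left(-11 + U\right)$
$\frac{j{\left(E{\left(R,1 \right)} \right)}}{-443} = \frac{\left(2 + 4 \cdot 1 \left(-2\right)\right) \left(-11 + \left(2 + 4 \cdot 1 \left(-2\right)\right)\right)}{-443} = \left(2 - 8\right) \left(-11 + \left(2 - 8\right)\right) \left(- \frac{1}{443}\right) = - 6 \left(-11 - 6\right) \left(- \frac{1}{443}\right) = \left(-6\right) \left(-17\right) \left(- \frac{1}{443}\right) = 102 \left(- \frac{1}{443}\right) = - \frac{102}{443}$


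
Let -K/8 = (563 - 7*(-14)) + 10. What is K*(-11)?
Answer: 59048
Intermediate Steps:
K = -5368 (K = -8*((563 - 7*(-14)) + 10) = -8*((563 + 98) + 10) = -8*(661 + 10) = -8*671 = -5368)
K*(-11) = -5368*(-11) = 59048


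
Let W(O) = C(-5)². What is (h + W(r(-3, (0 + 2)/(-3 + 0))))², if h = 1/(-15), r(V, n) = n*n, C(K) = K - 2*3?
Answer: 3290596/225 ≈ 14625.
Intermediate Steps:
C(K) = -6 + K (C(K) = K - 6 = -6 + K)
r(V, n) = n²
W(O) = 121 (W(O) = (-6 - 5)² = (-11)² = 121)
h = -1/15 ≈ -0.066667
(h + W(r(-3, (0 + 2)/(-3 + 0))))² = (-1/15 + 121)² = (1814/15)² = 3290596/225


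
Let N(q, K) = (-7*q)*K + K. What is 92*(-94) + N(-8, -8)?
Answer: -9104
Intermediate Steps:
N(q, K) = K - 7*K*q (N(q, K) = -7*K*q + K = K - 7*K*q)
92*(-94) + N(-8, -8) = 92*(-94) - 8*(1 - 7*(-8)) = -8648 - 8*(1 + 56) = -8648 - 8*57 = -8648 - 456 = -9104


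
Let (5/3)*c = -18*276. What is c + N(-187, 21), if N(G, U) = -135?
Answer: -15579/5 ≈ -3115.8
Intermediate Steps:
c = -14904/5 (c = 3*(-18*276)/5 = (⅗)*(-4968) = -14904/5 ≈ -2980.8)
c + N(-187, 21) = -14904/5 - 135 = -15579/5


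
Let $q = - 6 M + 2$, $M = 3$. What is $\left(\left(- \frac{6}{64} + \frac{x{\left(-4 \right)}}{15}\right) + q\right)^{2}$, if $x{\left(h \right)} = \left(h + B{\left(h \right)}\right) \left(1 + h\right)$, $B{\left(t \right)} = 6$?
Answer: $\frac{6964321}{25600} \approx 272.04$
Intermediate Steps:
$x{\left(h \right)} = \left(1 + h\right) \left(6 + h\right)$ ($x{\left(h \right)} = \left(h + 6\right) \left(1 + h\right) = \left(6 + h\right) \left(1 + h\right) = \left(1 + h\right) \left(6 + h\right)$)
$q = -16$ ($q = \left(-6\right) 3 + 2 = -18 + 2 = -16$)
$\left(\left(- \frac{6}{64} + \frac{x{\left(-4 \right)}}{15}\right) + q\right)^{2} = \left(\left(- \frac{6}{64} + \frac{6 + \left(-4\right)^{2} + 7 \left(-4\right)}{15}\right) - 16\right)^{2} = \left(\left(\left(-6\right) \frac{1}{64} + \left(6 + 16 - 28\right) \frac{1}{15}\right) - 16\right)^{2} = \left(\left(- \frac{3}{32} - \frac{2}{5}\right) - 16\right)^{2} = \left(- \frac{79}{160} - 16\right)^{2} = \left(- \frac{2639}{160}\right)^{2} = \frac{6964321}{25600}$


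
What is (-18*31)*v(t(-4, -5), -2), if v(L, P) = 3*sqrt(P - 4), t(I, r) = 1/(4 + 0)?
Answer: -1674*I*sqrt(6) ≈ -4100.4*I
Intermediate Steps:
t(I, r) = 1/4
v(L, P) = 3*sqrt(-4 + P)
(-18*31)*v(t(-4, -5), -2) = (-18*31)*(3*sqrt(-4 - 2)) = -1674*sqrt(-6) = -1674*I*sqrt(6)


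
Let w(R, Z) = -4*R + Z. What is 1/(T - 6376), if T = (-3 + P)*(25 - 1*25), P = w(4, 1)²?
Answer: -1/6376 ≈ -0.00015684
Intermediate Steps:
w(R, Z) = Z - 4*R
P = 225 (P = (1 - 4*4)² = (1 - 16)² = (-15)² = 225)
T = 0 (T = (-3 + 225)*(25 - 1*25) = 222*(25 - 25) = 222*0 = 0)
1/(T - 6376) = 1/(0 - 6376) = 1/(-6376) = -1/6376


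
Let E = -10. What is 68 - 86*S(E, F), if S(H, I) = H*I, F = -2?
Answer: -1652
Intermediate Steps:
68 - 86*S(E, F) = 68 - (-860)*(-2) = 68 - 86*20 = 68 - 1720 = -1652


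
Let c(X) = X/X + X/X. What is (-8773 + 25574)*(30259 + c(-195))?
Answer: 508415061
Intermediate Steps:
c(X) = 2 (c(X) = 1 + 1 = 2)
(-8773 + 25574)*(30259 + c(-195)) = (-8773 + 25574)*(30259 + 2) = 16801*30261 = 508415061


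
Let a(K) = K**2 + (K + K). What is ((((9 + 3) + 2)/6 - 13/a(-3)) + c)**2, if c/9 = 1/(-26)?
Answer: 3721/676 ≈ 5.5044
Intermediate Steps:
c = -9/26 (c = 9/(-26) = 9*(-1/26) = -9/26 ≈ -0.34615)
a(K) = K**2 + 2*K
((((9 + 3) + 2)/6 - 13/a(-3)) + c)**2 = ((((9 + 3) + 2)/6 - 13*(-1/(3*(2 - 3)))) - 9/26)**2 = (((12 + 2)*(1/6) - 13/((-3*(-1)))) - 9/26)**2 = ((14*(1/6) - 13/3) - 9/26)**2 = ((7/3 - 13*1/3) - 9/26)**2 = ((7/3 - 13/3) - 9/26)**2 = (-2 - 9/26)**2 = (-61/26)**2 = 3721/676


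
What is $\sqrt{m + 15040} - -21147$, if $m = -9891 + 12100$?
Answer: $21147 + \sqrt{17249} \approx 21278.0$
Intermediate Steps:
$m = 2209$
$\sqrt{m + 15040} - -21147 = \sqrt{2209 + 15040} - -21147 = \sqrt{17249} + 21147 = 21147 + \sqrt{17249}$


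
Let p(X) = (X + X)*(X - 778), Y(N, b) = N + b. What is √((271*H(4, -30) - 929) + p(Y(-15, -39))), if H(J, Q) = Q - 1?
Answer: √80526 ≈ 283.77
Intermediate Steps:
H(J, Q) = -1 + Q
p(X) = 2*X*(-778 + X) (p(X) = (2*X)*(-778 + X) = 2*X*(-778 + X))
√((271*H(4, -30) - 929) + p(Y(-15, -39))) = √((271*(-1 - 30) - 929) + 2*(-15 - 39)*(-778 + (-15 - 39))) = √((271*(-31) - 929) + 2*(-54)*(-778 - 54)) = √((-8401 - 929) + 2*(-54)*(-832)) = √(-9330 + 89856) = √80526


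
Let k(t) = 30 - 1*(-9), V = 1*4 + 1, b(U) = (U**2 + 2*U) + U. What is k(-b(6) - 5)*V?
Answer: 195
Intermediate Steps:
b(U) = U**2 + 3*U
V = 5 (V = 4 + 1 = 5)
k(t) = 39 (k(t) = 30 + 9 = 39)
k(-b(6) - 5)*V = 39*5 = 195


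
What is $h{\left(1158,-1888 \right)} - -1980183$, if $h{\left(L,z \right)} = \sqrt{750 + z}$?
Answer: $1980183 + i \sqrt{1138} \approx 1.9802 \cdot 10^{6} + 33.734 i$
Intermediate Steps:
$h{\left(1158,-1888 \right)} - -1980183 = \sqrt{750 - 1888} - -1980183 = \sqrt{-1138} + 1980183 = i \sqrt{1138} + 1980183 = 1980183 + i \sqrt{1138}$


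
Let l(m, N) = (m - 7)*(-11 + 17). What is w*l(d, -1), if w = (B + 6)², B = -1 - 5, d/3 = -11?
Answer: 0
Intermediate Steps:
d = -33 (d = 3*(-11) = -33)
l(m, N) = -42 + 6*m (l(m, N) = (-7 + m)*6 = -42 + 6*m)
B = -6
w = 0 (w = (-6 + 6)² = 0² = 0)
w*l(d, -1) = 0*(-42 + 6*(-33)) = 0*(-42 - 198) = 0*(-240) = 0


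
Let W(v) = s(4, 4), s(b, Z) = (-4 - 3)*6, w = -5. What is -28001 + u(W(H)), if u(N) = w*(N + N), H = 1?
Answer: -27581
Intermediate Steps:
s(b, Z) = -42 (s(b, Z) = -7*6 = -42)
W(v) = -42
u(N) = -10*N (u(N) = -5*(N + N) = -10*N)
-28001 + u(W(H)) = -28001 - 10*(-42) = -28001 + 420 = -27581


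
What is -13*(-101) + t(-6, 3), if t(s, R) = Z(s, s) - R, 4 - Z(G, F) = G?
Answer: 1320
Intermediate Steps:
Z(G, F) = 4 - G
t(s, R) = 4 - R - s (t(s, R) = (4 - s) - R = 4 - R - s)
-13*(-101) + t(-6, 3) = -13*(-101) + (4 - 1*3 - 1*(-6)) = 1313 + (4 - 3 + 6) = 1313 + 7 = 1320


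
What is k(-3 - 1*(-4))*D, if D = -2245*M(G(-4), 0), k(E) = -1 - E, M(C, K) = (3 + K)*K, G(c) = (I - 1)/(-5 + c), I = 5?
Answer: 0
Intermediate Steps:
G(c) = 4/(-5 + c) (G(c) = (5 - 1)/(-5 + c) = 4/(-5 + c))
M(C, K) = K*(3 + K)
D = 0 (D = -0*(3 + 0) = -0*3 = -2245*0 = 0)
k(-3 - 1*(-4))*D = (-1 - (-3 - 1*(-4)))*0 = (-1 - (-3 + 4))*0 = (-1 - 1*1)*0 = (-1 - 1)*0 = -2*0 = 0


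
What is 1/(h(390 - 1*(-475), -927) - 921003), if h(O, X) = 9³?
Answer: -1/920274 ≈ -1.0866e-6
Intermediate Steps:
h(O, X) = 729
1/(h(390 - 1*(-475), -927) - 921003) = 1/(729 - 921003) = 1/(-920274) = -1/920274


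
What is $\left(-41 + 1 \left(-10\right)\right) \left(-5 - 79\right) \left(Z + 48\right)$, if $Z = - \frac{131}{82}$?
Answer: $\frac{8150310}{41} \approx 1.9879 \cdot 10^{5}$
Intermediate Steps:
$Z = - \frac{131}{82}$ ($Z = \left(-131\right) \frac{1}{82} = - \frac{131}{82} \approx -1.5976$)
$\left(-41 + 1 \left(-10\right)\right) \left(-5 - 79\right) \left(Z + 48\right) = \left(-41 + 1 \left(-10\right)\right) \left(-5 - 79\right) \left(- \frac{131}{82} + 48\right) = \left(-41 - 10\right) \left(-84\right) \frac{3805}{82} = \left(-51\right) \left(-84\right) \frac{3805}{82} = 4284 \cdot \frac{3805}{82} = \frac{8150310}{41}$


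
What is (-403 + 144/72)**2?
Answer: 160801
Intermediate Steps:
(-403 + 144/72)**2 = (-403 + 144*(1/72))**2 = (-403 + 2)**2 = (-401)**2 = 160801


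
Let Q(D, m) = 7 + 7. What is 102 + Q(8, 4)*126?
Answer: 1866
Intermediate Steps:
Q(D, m) = 14
102 + Q(8, 4)*126 = 102 + 14*126 = 102 + 1764 = 1866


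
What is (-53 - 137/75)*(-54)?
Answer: 74016/25 ≈ 2960.6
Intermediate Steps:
(-53 - 137/75)*(-54) = -4112/75*(-54) = 74016/25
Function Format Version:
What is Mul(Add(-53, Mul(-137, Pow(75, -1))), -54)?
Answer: Rational(74016, 25) ≈ 2960.6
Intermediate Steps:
Mul(Add(-53, Mul(-137, Pow(75, -1))), -54) = Mul(Add(-53, Mul(-137, Rational(1, 75))), -54) = Mul(Add(-53, Rational(-137, 75)), -54) = Mul(Rational(-4112, 75), -54) = Rational(74016, 25)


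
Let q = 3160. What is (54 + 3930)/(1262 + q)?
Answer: 664/737 ≈ 0.90095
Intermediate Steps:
(54 + 3930)/(1262 + q) = (54 + 3930)/(1262 + 3160) = 3984/4422 = 3984*(1/4422) = 664/737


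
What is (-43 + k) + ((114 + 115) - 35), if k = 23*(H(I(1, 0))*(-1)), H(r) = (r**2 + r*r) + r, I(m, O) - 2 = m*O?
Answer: -79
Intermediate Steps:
I(m, O) = 2 + O*m (I(m, O) = 2 + m*O = 2 + O*m)
H(r) = r + 2*r**2 (H(r) = (r**2 + r**2) + r = 2*r**2 + r = r + 2*r**2)
k = -230 (k = 23*(((2 + 0*1)*(1 + 2*(2 + 0*1)))*(-1)) = 23*(((2 + 0)*(1 + 2*(2 + 0)))*(-1)) = 23*((2*(1 + 2*2))*(-1)) = 23*((2*(1 + 4))*(-1)) = 23*((2*5)*(-1)) = 23*(10*(-1)) = 23*(-10) = -230)
(-43 + k) + ((114 + 115) - 35) = (-43 - 230) + ((114 + 115) - 35) = -273 + (229 - 35) = -273 + 194 = -79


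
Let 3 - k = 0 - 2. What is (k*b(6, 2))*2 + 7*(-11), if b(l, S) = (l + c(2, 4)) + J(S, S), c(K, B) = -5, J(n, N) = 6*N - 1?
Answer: 43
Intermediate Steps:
J(n, N) = -1 + 6*N
b(l, S) = -6 + l + 6*S (b(l, S) = (l - 5) + (-1 + 6*S) = (-5 + l) + (-1 + 6*S) = -6 + l + 6*S)
k = 5 (k = 3 - (0 - 2) = 3 - 1*(-2) = 3 + 2 = 5)
(k*b(6, 2))*2 + 7*(-11) = (5*(-6 + 6 + 6*2))*2 + 7*(-11) = (5*(-6 + 6 + 12))*2 - 77 = (5*12)*2 - 77 = 60*2 - 77 = 120 - 77 = 43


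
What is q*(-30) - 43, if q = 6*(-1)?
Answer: 137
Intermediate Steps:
q = -6
q*(-30) - 43 = -6*(-30) - 43 = 180 - 43 = 137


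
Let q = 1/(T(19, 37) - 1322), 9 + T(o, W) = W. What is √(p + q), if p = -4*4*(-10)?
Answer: √267908466/1294 ≈ 12.649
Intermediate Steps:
T(o, W) = -9 + W
p = 160 (p = -16*(-10) = 160)
q = -1/1294 (q = 1/((-9 + 37) - 1322) = 1/(28 - 1322) = 1/(-1294) = -1/1294 ≈ -0.00077280)
√(p + q) = √(160 - 1/1294) = √(207039/1294) = √267908466/1294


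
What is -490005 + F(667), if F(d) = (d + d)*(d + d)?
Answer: 1289551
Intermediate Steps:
F(d) = 4*d² (F(d) = (2*d)*(2*d) = 4*d²)
-490005 + F(667) = -490005 + 4*667² = -490005 + 4*444889 = -490005 + 1779556 = 1289551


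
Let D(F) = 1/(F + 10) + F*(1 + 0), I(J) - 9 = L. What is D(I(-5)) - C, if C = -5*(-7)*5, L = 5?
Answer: -3863/24 ≈ -160.96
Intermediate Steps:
I(J) = 14 (I(J) = 9 + 5 = 14)
D(F) = F + 1/(10 + F) (D(F) = 1/(10 + F) + F*1 = 1/(10 + F) + F = F + 1/(10 + F))
C = 175 (C = 35*5 = 175)
D(I(-5)) - C = (1 + 14² + 10*14)/(10 + 14) - 1*175 = (1 + 196 + 140)/24 - 175 = (1/24)*337 - 175 = 337/24 - 175 = -3863/24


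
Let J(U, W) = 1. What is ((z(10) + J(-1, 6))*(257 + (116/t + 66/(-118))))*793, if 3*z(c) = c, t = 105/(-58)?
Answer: 12285214682/18585 ≈ 6.6103e+5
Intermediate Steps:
t = -105/58 (t = 105*(-1/58) = -105/58 ≈ -1.8103)
z(c) = c/3
((z(10) + J(-1, 6))*(257 + (116/t + 66/(-118))))*793 = (((⅓)*10 + 1)*(257 + (116/(-105/58) + 66/(-118))))*793 = ((10/3 + 1)*(257 + (116*(-58/105) + 66*(-1/118))))*793 = (13*(257 + (-6728/105 - 33/59))/3)*793 = (13*(257 - 400417/6195)/3)*793 = ((13/3)*(1191698/6195))*793 = (15492074/18585)*793 = 12285214682/18585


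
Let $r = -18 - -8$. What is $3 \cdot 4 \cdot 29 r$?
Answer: $-3480$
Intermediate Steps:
$r = -10$ ($r = -18 + 8 = -10$)
$3 \cdot 4 \cdot 29 r = 3 \cdot 4 \cdot 29 \left(-10\right) = 12 \cdot 29 \left(-10\right) = 348 \left(-10\right) = -3480$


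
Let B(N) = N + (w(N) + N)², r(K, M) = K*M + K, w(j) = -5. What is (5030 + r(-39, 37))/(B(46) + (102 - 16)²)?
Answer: 3548/9123 ≈ 0.38891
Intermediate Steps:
r(K, M) = K + K*M
B(N) = N + (-5 + N)²
(5030 + r(-39, 37))/(B(46) + (102 - 16)²) = (5030 - 39*(1 + 37))/((46 + (-5 + 46)²) + (102 - 16)²) = (5030 - 39*38)/((46 + 41²) + 86²) = (5030 - 1482)/((46 + 1681) + 7396) = 3548/(1727 + 7396) = 3548/9123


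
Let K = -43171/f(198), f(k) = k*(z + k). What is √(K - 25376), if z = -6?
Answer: I*√63672654342/1584 ≈ 159.3*I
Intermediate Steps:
f(k) = k*(-6 + k)
K = -43171/38016 (K = -43171*1/(198*(-6 + 198)) = -43171/(198*192) = -43171/38016 ≈ -1.1356)
√(K - 25376) = √(-43171/38016 - 25376) = √(-964737187/38016) = I*√63672654342/1584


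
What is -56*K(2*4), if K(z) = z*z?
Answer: -3584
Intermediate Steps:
K(z) = z²
-56*K(2*4) = -56*(2*4)² = -56*8² = -56*64 = -3584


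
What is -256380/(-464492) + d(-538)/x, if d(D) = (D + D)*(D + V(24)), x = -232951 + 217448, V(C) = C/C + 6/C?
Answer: -66072361004/1800254869 ≈ -36.702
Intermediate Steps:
V(C) = 1 + 6/C
x = -15503
d(D) = 2*D*(5/4 + D) (d(D) = (D + D)*(D + (6 + 24)/24) = (2*D)*(D + (1/24)*30) = (2*D)*(D + 5/4) = (2*D)*(5/4 + D) = 2*D*(5/4 + D))
-256380/(-464492) + d(-538)/x = -256380/(-464492) + ((½)*(-538)*(5 + 4*(-538)))/(-15503) = -256380*(-1/464492) + ((½)*(-538)*(5 - 2152))*(-1/15503) = 64095/116123 + ((½)*(-538)*(-2147))*(-1/15503) = 64095/116123 + 577543*(-1/15503) = 64095/116123 - 577543/15503 = -66072361004/1800254869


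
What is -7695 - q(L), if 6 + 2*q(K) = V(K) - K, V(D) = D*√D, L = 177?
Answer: -15207/2 - 177*√177/2 ≈ -8780.9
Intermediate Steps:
V(D) = D^(3/2)
q(K) = -3 + K^(3/2)/2 - K/2 (q(K) = -3 + (K^(3/2) - K)/2 = -3 + (K^(3/2)/2 - K/2) = -3 + K^(3/2)/2 - K/2)
-7695 - q(L) = -7695 - (-3 + 177^(3/2)/2 - ½*177) = -7695 - (-3 + (177*√177)/2 - 177/2) = -7695 - (-3 + 177*√177/2 - 177/2) = -7695 - (-183/2 + 177*√177/2) = -7695 + (183/2 - 177*√177/2) = -15207/2 - 177*√177/2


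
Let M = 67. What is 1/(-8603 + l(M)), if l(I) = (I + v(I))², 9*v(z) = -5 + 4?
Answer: -81/334439 ≈ -0.00024220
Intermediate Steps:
v(z) = -⅑ (v(z) = (-5 + 4)/9 = (⅑)*(-1) = -⅑)
l(I) = (-⅑ + I)² (l(I) = (I - ⅑)² = (-⅑ + I)²)
1/(-8603 + l(M)) = 1/(-8603 + (-1 + 9*67)²/81) = 1/(-8603 + (-1 + 603)²/81) = 1/(-8603 + (1/81)*602²) = 1/(-8603 + (1/81)*362404) = 1/(-8603 + 362404/81) = 1/(-334439/81) = -81/334439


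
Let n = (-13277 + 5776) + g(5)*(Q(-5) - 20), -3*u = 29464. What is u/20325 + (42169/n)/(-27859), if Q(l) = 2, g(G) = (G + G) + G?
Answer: -6376157548321/13200617321775 ≈ -0.48302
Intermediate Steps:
u = -29464/3 (u = -⅓*29464 = -29464/3 ≈ -9821.3)
g(G) = 3*G (g(G) = 2*G + G = 3*G)
n = -7771 (n = (-13277 + 5776) + (3*5)*(2 - 20) = -7501 + 15*(-18) = -7501 - 270 = -7771)
u/20325 + (42169/n)/(-27859) = -29464/3/20325 + (42169/(-7771))/(-27859) = -29464/3*1/20325 + (42169*(-1/7771))*(-1/27859) = -29464/60975 - 42169/7771*(-1/27859) = -29464/60975 + 42169/216492289 = -6376157548321/13200617321775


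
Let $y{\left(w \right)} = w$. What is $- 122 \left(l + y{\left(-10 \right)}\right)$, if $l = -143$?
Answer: $18666$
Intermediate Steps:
$- 122 \left(l + y{\left(-10 \right)}\right) = - 122 \left(-143 - 10\right) = \left(-122\right) \left(-153\right) = 18666$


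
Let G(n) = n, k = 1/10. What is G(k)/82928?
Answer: 1/829280 ≈ 1.2059e-6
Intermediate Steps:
k = ⅒ ≈ 0.10000
G(k)/82928 = (⅒)/82928 = (⅒)*(1/82928) = 1/829280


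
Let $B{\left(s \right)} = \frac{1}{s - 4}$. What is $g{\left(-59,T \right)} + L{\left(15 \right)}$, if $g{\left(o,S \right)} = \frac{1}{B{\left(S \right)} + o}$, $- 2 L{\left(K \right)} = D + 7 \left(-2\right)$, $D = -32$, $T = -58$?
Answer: $\frac{84095}{3659} \approx 22.983$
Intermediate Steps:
$L{\left(K \right)} = 23$ ($L{\left(K \right)} = - \frac{-32 + 7 \left(-2\right)}{2} = - \frac{-32 - 14}{2} = \left(- \frac{1}{2}\right) \left(-46\right) = 23$)
$B{\left(s \right)} = \frac{1}{-4 + s}$
$g{\left(o,S \right)} = \frac{1}{o + \frac{1}{-4 + S}}$ ($g{\left(o,S \right)} = \frac{1}{\frac{1}{-4 + S} + o} = \frac{1}{o + \frac{1}{-4 + S}}$)
$g{\left(-59,T \right)} + L{\left(15 \right)} = \frac{-4 - 58}{1 - 59 \left(-4 - 58\right)} + 23 = \frac{1}{1 - -3658} \left(-62\right) + 23 = \frac{1}{1 + 3658} \left(-62\right) + 23 = \frac{1}{3659} \left(-62\right) + 23 = - \frac{62}{3659} + 23 = \frac{84095}{3659}$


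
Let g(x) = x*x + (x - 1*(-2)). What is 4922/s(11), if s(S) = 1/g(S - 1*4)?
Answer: 285476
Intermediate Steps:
g(x) = 2 + x + x² (g(x) = x² + (x + 2) = x² + (2 + x) = 2 + x + x²)
s(S) = 1/(-2 + S + (-4 + S)²) (s(S) = 1/(2 + (S - 1*4) + (S - 1*4)²) = 1/(2 + (S - 4) + (S - 4)²) = 1/(2 + (-4 + S) + (-4 + S)²) = 1/(-2 + S + (-4 + S)²))
4922/s(11) = 4922/(1/(-2 + 11 + (-4 + 11)²)) = 4922/(1/(-2 + 11 + 7²)) = 4922/(1/(-2 + 11 + 49)) = 4922/(1/58) = 4922*58 = 285476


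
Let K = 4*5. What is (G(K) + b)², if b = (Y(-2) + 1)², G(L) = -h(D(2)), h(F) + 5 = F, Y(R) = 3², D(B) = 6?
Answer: 9801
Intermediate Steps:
Y(R) = 9
h(F) = -5 + F
K = 20
G(L) = -1 (G(L) = -(-5 + 6) = -1*1 = -1)
b = 100 (b = (9 + 1)² = 10² = 100)
(G(K) + b)² = (-1 + 100)² = 99² = 9801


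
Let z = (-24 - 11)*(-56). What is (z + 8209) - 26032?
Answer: -15863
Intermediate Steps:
z = 1960 (z = -35*(-56) = 1960)
(z + 8209) - 26032 = (1960 + 8209) - 26032 = 10169 - 26032 = -15863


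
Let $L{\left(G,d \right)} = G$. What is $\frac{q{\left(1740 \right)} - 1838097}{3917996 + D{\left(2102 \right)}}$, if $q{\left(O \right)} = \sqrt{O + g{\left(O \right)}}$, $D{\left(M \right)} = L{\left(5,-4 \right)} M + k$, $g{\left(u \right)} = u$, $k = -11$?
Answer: $- \frac{1838097}{3928495} + \frac{2 \sqrt{870}}{3928495} \approx -0.46787$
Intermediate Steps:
$D{\left(M \right)} = -11 + 5 M$ ($D{\left(M \right)} = 5 M - 11 = -11 + 5 M$)
$q{\left(O \right)} = \sqrt{2} \sqrt{O}$ ($q{\left(O \right)} = \sqrt{O + O} = \sqrt{2 O} = \sqrt{2} \sqrt{O}$)
$\frac{q{\left(1740 \right)} - 1838097}{3917996 + D{\left(2102 \right)}} = \frac{\sqrt{2} \sqrt{1740} - 1838097}{3917996 + \left(-11 + 5 \cdot 2102\right)} = \frac{\sqrt{2} \cdot 2 \sqrt{435} - 1838097}{3917996 + \left(-11 + 10510\right)} = \frac{2 \sqrt{870} - 1838097}{3917996 + 10499} = \frac{-1838097 + 2 \sqrt{870}}{3928495} = \left(-1838097 + 2 \sqrt{870}\right) \frac{1}{3928495} = - \frac{1838097}{3928495} + \frac{2 \sqrt{870}}{3928495}$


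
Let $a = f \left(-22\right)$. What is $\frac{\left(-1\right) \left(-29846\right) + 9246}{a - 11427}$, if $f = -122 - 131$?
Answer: $- \frac{39092}{5861} \approx -6.6699$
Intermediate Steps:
$f = -253$ ($f = -122 - 131 = -253$)
$a = 5566$ ($a = \left(-253\right) \left(-22\right) = 5566$)
$\frac{\left(-1\right) \left(-29846\right) + 9246}{a - 11427} = \frac{\left(-1\right) \left(-29846\right) + 9246}{5566 - 11427} = \frac{29846 + 9246}{-5861} = 39092 \left(- \frac{1}{5861}\right) = - \frac{39092}{5861}$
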